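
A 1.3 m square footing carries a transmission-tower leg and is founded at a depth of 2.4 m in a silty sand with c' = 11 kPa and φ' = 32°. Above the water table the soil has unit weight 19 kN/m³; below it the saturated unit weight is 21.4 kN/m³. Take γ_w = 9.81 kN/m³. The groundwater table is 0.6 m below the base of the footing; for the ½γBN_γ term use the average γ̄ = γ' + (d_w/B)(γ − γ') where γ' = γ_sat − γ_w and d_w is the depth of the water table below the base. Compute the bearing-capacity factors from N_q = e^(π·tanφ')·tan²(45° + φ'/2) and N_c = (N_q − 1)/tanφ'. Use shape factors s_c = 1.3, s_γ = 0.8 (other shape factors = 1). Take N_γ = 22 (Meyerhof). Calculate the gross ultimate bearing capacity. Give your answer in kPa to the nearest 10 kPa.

tan32° = 0.6249, so N_q = e^(π×0.6249)·tan²(61°) = 7.121 × 3.255 = 23.18.
N_c = (23.18 − 1)/tan32° = 35.49.
q = γ·D_f = 19 × 2.4 = 45.6 kPa.
γ' = 11.59 kN/m³; averaging over the depth B below the base, γ̄ = γ' + (d_w/B)(γ − γ') = 15.01 kN/m³.
c·N_c·s_c = 11 × 35.49 × 1.3 = 507.51 kPa
q·N_q = 45.6 × 23.177 = 1056.9 kPa
0.5·γ·B·N_γ·s_γ = 0.5 × 15.01 × 1.3 × 22 × 0.8 = 171.71 kPa
q_ult = 507.51 + 1056.9 + 171.71 = 1736.1 kPa.

q_ult ≈ 1740 kPa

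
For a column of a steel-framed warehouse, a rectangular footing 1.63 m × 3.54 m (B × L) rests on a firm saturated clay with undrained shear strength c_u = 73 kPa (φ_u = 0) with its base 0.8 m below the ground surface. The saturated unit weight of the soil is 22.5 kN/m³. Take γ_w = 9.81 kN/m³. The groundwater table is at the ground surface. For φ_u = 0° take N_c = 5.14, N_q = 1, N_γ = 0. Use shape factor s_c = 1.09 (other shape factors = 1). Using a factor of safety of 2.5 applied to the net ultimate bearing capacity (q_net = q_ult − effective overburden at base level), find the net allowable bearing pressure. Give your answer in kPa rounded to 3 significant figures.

q_all(net) ≈ 164 kPa

γ' = 22.5 − 9.81 = 12.69 kN/m³ (submerged throughout). q = 12.69 × 0.8 = 10.152 kPa.
c·N_c·s_c = 73 × 5.14 × 1.09 = 408.99 kPa
q·N_q = 10.152 × 1 = 10.152 kPa
q_ult = 408.99 + 10.152 = 419.14 kPa.
Net ultimate: q_net = 419.14 − 10.152 = 408.99 kPa.
q_all(net) = 408.99 / 2.5 = 163.6 kPa.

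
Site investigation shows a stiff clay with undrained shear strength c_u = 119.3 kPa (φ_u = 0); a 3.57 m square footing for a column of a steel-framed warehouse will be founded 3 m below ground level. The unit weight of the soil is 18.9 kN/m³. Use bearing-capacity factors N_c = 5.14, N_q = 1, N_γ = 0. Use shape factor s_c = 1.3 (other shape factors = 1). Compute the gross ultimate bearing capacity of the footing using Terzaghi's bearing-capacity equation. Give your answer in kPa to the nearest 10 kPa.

q = γ·D_f = 18.9 × 3 = 56.7 kPa.
c·N_c·s_c = 119.3 × 5.14 × 1.3 = 797.16 kPa
q·N_q = 56.7 × 1 = 56.7 kPa
q_ult = 797.16 + 56.7 = 853.86 kPa.

q_ult ≈ 850 kPa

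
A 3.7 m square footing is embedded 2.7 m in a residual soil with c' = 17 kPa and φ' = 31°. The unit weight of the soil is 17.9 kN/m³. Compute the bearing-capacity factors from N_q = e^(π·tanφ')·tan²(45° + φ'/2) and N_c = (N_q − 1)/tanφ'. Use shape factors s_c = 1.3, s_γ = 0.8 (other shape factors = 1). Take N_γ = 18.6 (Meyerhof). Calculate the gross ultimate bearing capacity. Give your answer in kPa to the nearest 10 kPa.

tan31° = 0.6009, so N_q = e^(π×0.6009)·tan²(60.5°) = 6.604 × 3.124 = 20.63.
N_c = (20.63 − 1)/tan31° = 32.67.
Effective surcharge at the founding depth q = γ·D_f = 17.9 × 2.7 = 48.33 kPa.
q_ult = c·N_c·s_c + q·N_q + 0.5·γ·B·N_γ·s_γ
     = 17 × 32.671 × 1.3 + 48.33 × 20.631 + 0.5 × 17.9 × 3.7 × 18.6 × 0.8
     = 722.03 + 997.09 + 492.75 = 2211.9 kPa.

q_ult ≈ 2210 kPa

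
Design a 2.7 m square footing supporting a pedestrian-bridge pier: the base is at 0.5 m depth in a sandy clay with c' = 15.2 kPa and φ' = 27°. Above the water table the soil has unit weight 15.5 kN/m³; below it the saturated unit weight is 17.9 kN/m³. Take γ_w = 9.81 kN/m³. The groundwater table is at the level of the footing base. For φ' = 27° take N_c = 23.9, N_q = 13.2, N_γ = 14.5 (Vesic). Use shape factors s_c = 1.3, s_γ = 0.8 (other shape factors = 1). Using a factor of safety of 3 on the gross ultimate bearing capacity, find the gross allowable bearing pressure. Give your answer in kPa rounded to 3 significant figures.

q_all ≈ 234 kPa

q = γ·D_f = 15.5 × 0.5 = 7.75 kPa.
For the ½γBN_γ term take γ' = 17.9 − 9.81 = 8.09 kN/m³ (soil below base is submerged).
c·N_c·s_c = 15.2 × 23.9 × 1.3 = 472.26 kPa
q·N_q = 7.75 × 13.2 = 102.3 kPa
0.5·γ·B·N_γ·s_γ = 0.5 × 8.09 × 2.7 × 14.5 × 0.8 = 126.69 kPa
q_ult = 472.26 + 102.3 + 126.69 = 701.25 kPa.
q_all = 701.25 / 3 = 233.75 kPa.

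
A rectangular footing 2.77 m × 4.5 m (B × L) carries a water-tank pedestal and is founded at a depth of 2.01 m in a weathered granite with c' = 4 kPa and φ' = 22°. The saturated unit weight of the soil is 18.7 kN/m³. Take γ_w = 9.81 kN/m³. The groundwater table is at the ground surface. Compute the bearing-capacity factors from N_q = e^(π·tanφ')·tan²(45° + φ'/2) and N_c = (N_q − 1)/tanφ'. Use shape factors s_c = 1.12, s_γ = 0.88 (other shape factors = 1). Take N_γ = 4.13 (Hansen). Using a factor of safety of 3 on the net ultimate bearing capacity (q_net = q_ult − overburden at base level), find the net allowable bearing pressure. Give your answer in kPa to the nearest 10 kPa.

N_q = e^(π·tan22°)·tan²(56°) = 7.82; N_c = (N_q − 1)/tanφ' = 16.88.
With the water table at the surface the whole profile is submerged: γ' = 18.7 − 9.81 = 8.89 kN/m³, so q = γ'·D_f = 17.869 kPa; the same γ' applies in the ½γBN_γ term.
q_ult = c·N_c·s_c + q·N_q + 0.5·γ·B·N_γ·s_γ
     = 4 × 16.883 × 1.12 + 17.869 × 7.8211 + 0.5 × 8.89 × 2.77 × 4.13 × 0.88
     = 75.635 + 139.75 + 44.749 = 260.14 kPa.
q_net = 260.14 − 17.869 = 242.27 kPa.
q_all(net) = 242.27 / 3 = 80.757 kPa.

q_all(net) ≈ 80 kPa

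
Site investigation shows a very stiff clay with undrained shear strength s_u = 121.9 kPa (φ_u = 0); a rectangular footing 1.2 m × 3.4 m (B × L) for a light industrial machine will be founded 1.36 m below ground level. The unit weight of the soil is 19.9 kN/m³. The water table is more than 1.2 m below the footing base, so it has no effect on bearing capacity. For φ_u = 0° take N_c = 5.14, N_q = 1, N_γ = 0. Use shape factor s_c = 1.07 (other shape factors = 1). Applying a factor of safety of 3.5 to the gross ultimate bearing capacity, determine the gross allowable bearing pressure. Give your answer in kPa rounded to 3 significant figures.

Effective surcharge at the founding depth q = γ·D_f = 19.9 × 1.36 = 27.064 kPa.
q_ult = c·N_c·s_c + q·N_q
     = 121.9 × 5.14 × 1.07 + 27.064 × 1
     = 670.43 + 27.064 = 697.49 kPa.
q_all = q_ult / FS = 697.49 / 3.5 = 199.28 kPa.

q_all ≈ 199 kPa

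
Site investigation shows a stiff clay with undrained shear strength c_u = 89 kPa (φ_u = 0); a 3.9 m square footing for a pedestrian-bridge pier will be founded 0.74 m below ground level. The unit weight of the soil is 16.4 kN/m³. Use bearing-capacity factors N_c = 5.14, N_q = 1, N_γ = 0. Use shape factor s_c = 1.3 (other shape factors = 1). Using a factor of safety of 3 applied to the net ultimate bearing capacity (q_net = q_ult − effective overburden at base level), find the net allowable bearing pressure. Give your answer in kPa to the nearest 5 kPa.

Effective surcharge at the founding depth q = γ·D_f = 16.4 × 0.74 = 12.136 kPa.
q_ult = c·N_c·s_c + q·N_q
     = 89 × 5.14 × 1.3 + 12.136 × 1
     = 594.7 + 12.136 = 606.83 kPa.
Net ultimate: q_net = 606.83 − 12.136 = 594.7 kPa.
q_all(net) = 594.7 / 3 = 198.23 kPa.

q_all(net) ≈ 200 kPa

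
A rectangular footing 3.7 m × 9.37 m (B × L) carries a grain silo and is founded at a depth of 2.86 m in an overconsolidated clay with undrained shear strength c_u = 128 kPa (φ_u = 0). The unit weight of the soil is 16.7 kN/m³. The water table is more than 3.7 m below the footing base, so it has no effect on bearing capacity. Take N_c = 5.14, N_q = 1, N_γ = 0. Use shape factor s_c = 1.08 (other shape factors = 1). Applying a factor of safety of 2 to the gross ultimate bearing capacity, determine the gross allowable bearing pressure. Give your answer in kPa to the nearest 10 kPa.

Effective surcharge at the founding depth q = γ·D_f = 16.7 × 2.86 = 47.762 kPa.
q_ult = c·N_c·s_c + q·N_q
     = 128 × 5.14 × 1.08 + 47.762 × 1
     = 710.55 + 47.762 = 758.32 kPa.
q_all = q_ult / FS = 758.32 / 2 = 379.16 kPa.

q_all ≈ 380 kPa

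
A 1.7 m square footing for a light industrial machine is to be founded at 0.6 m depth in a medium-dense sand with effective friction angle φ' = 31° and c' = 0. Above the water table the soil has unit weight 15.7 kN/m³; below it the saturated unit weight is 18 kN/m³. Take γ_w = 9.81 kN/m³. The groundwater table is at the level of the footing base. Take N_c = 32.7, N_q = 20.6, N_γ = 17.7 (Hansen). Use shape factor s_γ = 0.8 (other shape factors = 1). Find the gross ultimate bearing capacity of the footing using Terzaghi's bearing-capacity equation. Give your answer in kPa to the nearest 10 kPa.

Overburden at base level: q = 15.7 × 0.6 = 9.42 kPa.
Below the base the soil is submerged, so the ½γBN_γ term uses γ' = 18 − 9.81 = 8.19 kN/m³.
Surcharge term q·N_q = 9.42 × 20.6 = 194.05 kPa; self-weight term 0.5·γ·B·N_γ·s_γ = 0.5 × 8.19 × 1.7 × 17.7 × 0.8 = 98.575 kPa.
q_ult = 194.05 + 98.575 = 292.63 kPa.

q_ult ≈ 290 kPa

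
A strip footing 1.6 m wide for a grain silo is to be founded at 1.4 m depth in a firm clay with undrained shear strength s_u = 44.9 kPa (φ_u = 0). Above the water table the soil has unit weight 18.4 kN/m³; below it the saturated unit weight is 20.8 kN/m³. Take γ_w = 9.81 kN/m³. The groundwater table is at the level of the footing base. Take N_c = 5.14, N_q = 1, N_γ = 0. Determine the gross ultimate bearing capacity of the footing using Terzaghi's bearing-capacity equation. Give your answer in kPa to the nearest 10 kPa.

q_ult ≈ 260 kPa

q = γ·D_f = 18.4 × 1.4 = 25.76 kPa.
c·N_c = 44.9 × 5.14 = 230.79 kPa
q·N_q = 25.76 × 1 = 25.76 kPa
q_ult = 230.79 + 25.76 = 256.55 kPa.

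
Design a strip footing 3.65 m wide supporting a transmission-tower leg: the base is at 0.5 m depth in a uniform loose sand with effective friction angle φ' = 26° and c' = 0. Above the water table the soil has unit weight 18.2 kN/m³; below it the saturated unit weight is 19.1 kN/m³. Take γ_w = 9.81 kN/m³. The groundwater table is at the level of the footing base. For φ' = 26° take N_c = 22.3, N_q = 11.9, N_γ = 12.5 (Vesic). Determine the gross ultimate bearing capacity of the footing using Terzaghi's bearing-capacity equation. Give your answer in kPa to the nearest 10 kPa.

Overburden at base level: q = 18.2 × 0.5 = 9.1 kPa.
Below the base the soil is submerged, so the ½γBN_γ term uses γ' = 19.1 − 9.81 = 9.29 kN/m³.
Surcharge term q·N_q = 9.1 × 11.9 = 108.29 kPa; self-weight term 0.5·γ·B·N_γ = 0.5 × 9.29 × 3.65 × 12.5 = 211.93 kPa.
q_ult = 108.29 + 211.93 = 320.22 kPa.

q_ult ≈ 320 kPa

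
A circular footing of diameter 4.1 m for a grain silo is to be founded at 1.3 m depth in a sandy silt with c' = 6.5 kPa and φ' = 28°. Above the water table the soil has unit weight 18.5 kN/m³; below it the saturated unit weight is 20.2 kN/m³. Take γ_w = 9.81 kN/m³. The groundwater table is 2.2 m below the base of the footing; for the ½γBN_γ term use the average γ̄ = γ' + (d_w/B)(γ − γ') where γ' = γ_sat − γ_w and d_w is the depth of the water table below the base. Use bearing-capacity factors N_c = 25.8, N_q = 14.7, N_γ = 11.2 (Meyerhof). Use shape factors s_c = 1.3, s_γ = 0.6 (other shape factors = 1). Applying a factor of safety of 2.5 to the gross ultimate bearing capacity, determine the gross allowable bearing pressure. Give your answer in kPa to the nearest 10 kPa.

Overburden at base level: q = 18.5 × 1.3 = 24.05 kPa.
The water table is 2.2 m below the base (< B = 4.1 m), so the ½γBN_γ term uses γ̄ = γ' + (d_w/B)(γ − γ') = 10.39 + (2.2/4.1)(18.5 − 10.39) = 14.742 kN/m³.
Cohesion term c·N_c·s_c = 6.5 × 25.8 × 1.3 = 218.01 kPa; surcharge term q·N_q = 24.05 × 14.7 = 353.53 kPa; self-weight term 0.5·γ·B·N_γ·s_γ = 0.5 × 14.742 × 4.1 × 11.2 × 0.6 = 203.08 kPa.
q_ult = 218.01 + 353.53 + 203.08 = 774.63 kPa.
q_all = q_ult / FS = 774.63 / 2.5 = 309.85 kPa.

q_all ≈ 310 kPa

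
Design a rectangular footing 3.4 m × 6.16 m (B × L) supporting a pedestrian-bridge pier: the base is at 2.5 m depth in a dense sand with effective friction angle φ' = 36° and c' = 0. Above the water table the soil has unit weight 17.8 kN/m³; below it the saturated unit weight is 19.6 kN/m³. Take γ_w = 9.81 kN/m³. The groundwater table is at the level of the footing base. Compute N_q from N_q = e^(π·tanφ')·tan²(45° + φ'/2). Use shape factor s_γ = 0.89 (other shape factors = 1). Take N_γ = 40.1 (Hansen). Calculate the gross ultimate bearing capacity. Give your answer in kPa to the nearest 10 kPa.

q_ult ≈ 2270 kPa

tan36° = 0.7265, so N_q = e^(π×0.7265)·tan²(63°) = 9.801 × 3.852 = 37.75.
Effective surcharge at the founding depth q = γ·D_f = 17.8 × 2.5 = 44.5 kPa.
The water table coincides with the base, so in the self-weight term γ → γ' = 9.79 kN/m³.
q_ult = q·N_q + 0.5·γ·B·N_γ·s_γ
     = 44.5 × 37.752 + 0.5 × 9.79 × 3.4 × 40.1 × 0.89
     = 1680 + 593.97 = 2274 kPa.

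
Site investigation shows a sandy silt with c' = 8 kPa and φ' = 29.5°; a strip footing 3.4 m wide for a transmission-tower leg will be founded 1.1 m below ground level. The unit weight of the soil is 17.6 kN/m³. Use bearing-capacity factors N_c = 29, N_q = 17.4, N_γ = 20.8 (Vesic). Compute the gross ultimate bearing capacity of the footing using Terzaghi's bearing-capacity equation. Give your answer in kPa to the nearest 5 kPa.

q_ult ≈ 1190 kPa

Overburden at base level: q = 17.6 × 1.1 = 19.36 kPa.
Cohesion term c·N_c = 8 × 29 = 232 kPa; surcharge term q·N_q = 19.36 × 17.4 = 336.86 kPa; self-weight term 0.5·γ·B·N_γ = 0.5 × 17.6 × 3.4 × 20.8 = 622.34 kPa.
q_ult = 232 + 336.86 + 622.34 = 1191.2 kPa.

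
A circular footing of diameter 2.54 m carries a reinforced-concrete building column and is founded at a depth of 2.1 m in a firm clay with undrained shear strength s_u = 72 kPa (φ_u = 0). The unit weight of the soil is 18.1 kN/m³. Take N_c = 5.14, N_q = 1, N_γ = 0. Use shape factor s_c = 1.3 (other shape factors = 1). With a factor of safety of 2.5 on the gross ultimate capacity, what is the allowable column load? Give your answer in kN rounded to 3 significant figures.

q = γ·D_f = 18.1 × 2.1 = 38.01 kPa.
c·N_c·s_c = 72 × 5.14 × 1.3 = 481.1 kPa
q·N_q = 38.01 × 1 = 38.01 kPa
q_ult = 481.1 + 38.01 = 519.11 kPa.
Gross allowable pressure q_all = 519.11 / 2.5 = 207.65 kPa.
Footing area = 5.0671 m², so allowable column load = 207.65 × 5.0671 = 1052.2 kN.

P_all ≈ 1050 kN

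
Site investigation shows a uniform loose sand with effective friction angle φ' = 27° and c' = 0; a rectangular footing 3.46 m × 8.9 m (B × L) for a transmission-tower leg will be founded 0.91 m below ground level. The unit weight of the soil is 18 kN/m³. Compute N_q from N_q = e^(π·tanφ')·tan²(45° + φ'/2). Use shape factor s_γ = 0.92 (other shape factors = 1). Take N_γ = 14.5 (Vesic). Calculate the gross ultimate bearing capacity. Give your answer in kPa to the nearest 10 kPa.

q_ult ≈ 630 kPa

tan27° = 0.5095, so N_q = e^(π×0.5095)·tan²(58.5°) = 4.957 × 2.663 = 13.2.
q = γ·D_f = 18 × 0.91 = 16.38 kPa.
q·N_q = 16.38 × 13.199 = 216.2 kPa
0.5·γ·B·N_γ·s_γ = 0.5 × 18 × 3.46 × 14.5 × 0.92 = 415.41 kPa
q_ult = 216.2 + 415.41 = 631.61 kPa.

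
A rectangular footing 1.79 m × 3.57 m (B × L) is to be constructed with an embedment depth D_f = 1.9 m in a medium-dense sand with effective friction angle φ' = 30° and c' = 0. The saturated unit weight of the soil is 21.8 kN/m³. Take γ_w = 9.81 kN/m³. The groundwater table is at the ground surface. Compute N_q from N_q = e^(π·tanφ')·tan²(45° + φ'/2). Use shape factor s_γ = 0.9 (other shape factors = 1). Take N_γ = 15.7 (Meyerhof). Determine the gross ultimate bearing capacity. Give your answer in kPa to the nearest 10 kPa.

q_ult ≈ 570 kPa

tan30° = 0.5774, so N_q = e^(π×0.5774)·tan²(60°) = 6.134 × 3.0 = 18.4.
γ' = 21.8 − 9.81 = 11.99 kN/m³ (submerged throughout). q = 11.99 × 1.9 = 22.781 kPa; the same γ' applies in the ½γBN_γ term.
q·N_q = 22.781 × 18.401 = 419.2 kPa
0.5·γ·B·N_γ·s_γ = 0.5 × 11.99 × 1.79 × 15.7 × 0.9 = 151.63 kPa
q_ult = 419.2 + 151.63 = 570.83 kPa.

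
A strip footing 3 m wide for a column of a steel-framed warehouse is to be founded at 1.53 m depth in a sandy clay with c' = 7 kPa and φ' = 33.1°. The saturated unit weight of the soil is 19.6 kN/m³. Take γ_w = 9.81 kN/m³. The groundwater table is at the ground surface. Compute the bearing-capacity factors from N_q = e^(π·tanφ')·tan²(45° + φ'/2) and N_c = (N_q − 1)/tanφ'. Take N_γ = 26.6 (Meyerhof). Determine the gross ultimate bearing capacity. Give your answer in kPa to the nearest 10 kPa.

tan33.1° = 0.6519, so N_q = e^(π×0.6519)·tan²(61.55°) = 7.752 × 3.406 = 26.41.
N_c = (26.41 − 1)/tan33.1° = 38.97.
γ' = 19.6 − 9.81 = 9.79 kN/m³ (submerged throughout). q = 9.79 × 1.53 = 14.979 kPa; the same γ' applies in the ½γBN_γ term.
c·N_c = 7 × 38.973 = 272.81 kPa
q·N_q = 14.979 × 26.406 = 395.53 kPa
0.5·γ·B·N_γ = 0.5 × 9.79 × 3 × 26.6 = 390.62 kPa
q_ult = 272.81 + 395.53 + 390.62 = 1059 kPa.

q_ult ≈ 1060 kPa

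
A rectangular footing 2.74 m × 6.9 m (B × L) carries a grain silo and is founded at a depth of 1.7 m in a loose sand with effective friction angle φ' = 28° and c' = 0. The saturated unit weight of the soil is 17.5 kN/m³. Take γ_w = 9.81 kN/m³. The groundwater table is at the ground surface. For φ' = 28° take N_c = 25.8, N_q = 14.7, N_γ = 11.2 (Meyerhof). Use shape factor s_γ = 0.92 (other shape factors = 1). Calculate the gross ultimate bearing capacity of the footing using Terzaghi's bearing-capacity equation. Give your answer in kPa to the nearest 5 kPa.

q_ult ≈ 300 kPa

Water table at ground surface, so effective unit weight γ' = 17.5 − 9.81 = 7.69 kN/m³ is used throughout; overburden q = 7.69 × 1.7 = 13.073 kPa; the same γ' applies in the ½γBN_γ term.
Surcharge term q·N_q = 13.073 × 14.7 = 192.17 kPa; self-weight term 0.5·γ·B·N_γ·s_γ = 0.5 × 7.69 × 2.74 × 11.2 × 0.92 = 108.56 kPa.
q_ult = 192.17 + 108.56 = 300.73 kPa.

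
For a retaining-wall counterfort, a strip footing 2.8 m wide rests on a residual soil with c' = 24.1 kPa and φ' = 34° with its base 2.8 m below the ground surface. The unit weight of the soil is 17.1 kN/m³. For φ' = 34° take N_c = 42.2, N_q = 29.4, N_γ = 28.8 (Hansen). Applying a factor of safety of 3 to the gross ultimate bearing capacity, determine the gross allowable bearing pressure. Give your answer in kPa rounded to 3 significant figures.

q_all ≈ 1040 kPa

Effective surcharge at the founding depth q = γ·D_f = 17.1 × 2.8 = 47.88 kPa.
q_ult = c·N_c + q·N_q + 0.5·γ·B·N_γ
     = 24.1 × 42.2 + 47.88 × 29.4 + 0.5 × 17.1 × 2.8 × 28.8
     = 1017 + 1407.7 + 689.47 = 3114.2 kPa.
q_all = q_ult / FS = 3114.2 / 3 = 1038.1 kPa.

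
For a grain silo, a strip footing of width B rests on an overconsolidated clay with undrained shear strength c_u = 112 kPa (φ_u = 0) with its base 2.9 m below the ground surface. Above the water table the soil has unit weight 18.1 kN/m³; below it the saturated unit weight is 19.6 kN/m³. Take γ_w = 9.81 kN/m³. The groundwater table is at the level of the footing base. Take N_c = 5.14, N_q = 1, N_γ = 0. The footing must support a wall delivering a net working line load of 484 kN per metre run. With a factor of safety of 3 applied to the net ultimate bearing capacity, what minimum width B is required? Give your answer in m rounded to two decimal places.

B = 2.52 m

Overburden at base level: q = 18.1 × 2.9 = 52.49 kPa.
Cohesion term c·N_c = 112 × 5.14 = 575.68 kPa; surcharge term q·N_q = 52.49 × 1 = 52.49 kPa.
q_ult = 575.68 + 52.49 = 628.17 kPa.
For φ = 0 the ½γBN_γ term vanishes, so q_ult is independent of B. q_net = 628.17 − 52.49 = 575.68 kPa; q_all(net) = 575.68/3 = 191.89 kPa.
Required width B = w / q_all(net) = 484 / 191.89 = 2.522 m.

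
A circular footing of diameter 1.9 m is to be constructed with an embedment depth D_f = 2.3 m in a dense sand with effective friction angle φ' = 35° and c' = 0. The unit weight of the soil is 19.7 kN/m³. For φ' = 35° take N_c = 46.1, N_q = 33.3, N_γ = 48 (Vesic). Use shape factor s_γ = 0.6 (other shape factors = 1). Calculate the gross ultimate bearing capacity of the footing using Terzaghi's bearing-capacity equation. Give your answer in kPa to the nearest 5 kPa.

q_ult ≈ 2050 kPa

q = γ·D_f = 19.7 × 2.3 = 45.31 kPa.
q·N_q = 45.31 × 33.3 = 1508.8 kPa
0.5·γ·B·N_γ·s_γ = 0.5 × 19.7 × 1.9 × 48 × 0.6 = 538.99 kPa
q_ult = 1508.8 + 538.99 = 2047.8 kPa.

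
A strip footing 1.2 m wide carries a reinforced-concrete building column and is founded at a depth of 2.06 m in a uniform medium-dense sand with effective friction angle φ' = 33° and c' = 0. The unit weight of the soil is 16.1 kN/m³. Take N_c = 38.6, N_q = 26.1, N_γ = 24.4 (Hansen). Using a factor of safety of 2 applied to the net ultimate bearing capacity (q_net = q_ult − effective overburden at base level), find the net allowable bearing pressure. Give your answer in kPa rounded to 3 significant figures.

q_all(net) ≈ 534 kPa

Overburden at base level: q = 16.1 × 2.06 = 33.166 kPa.
Surcharge term q·N_q = 33.166 × 26.1 = 865.63 kPa; self-weight term 0.5·γ·B·N_γ = 0.5 × 16.1 × 1.2 × 24.4 = 235.7 kPa.
q_ult = 865.63 + 235.7 = 1101.3 kPa.
Net ultimate: q_net = 1101.3 − 33.166 = 1068.2 kPa.
q_all(net) = 1068.2 / 2 = 534.09 kPa.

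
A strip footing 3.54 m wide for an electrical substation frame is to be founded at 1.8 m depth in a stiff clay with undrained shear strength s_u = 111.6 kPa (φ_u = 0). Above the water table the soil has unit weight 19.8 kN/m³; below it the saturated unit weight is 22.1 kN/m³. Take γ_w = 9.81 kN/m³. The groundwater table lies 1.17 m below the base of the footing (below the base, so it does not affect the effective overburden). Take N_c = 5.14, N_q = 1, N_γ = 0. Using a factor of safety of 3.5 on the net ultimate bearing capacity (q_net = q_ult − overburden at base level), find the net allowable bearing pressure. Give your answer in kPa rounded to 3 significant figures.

Overburden at base level: q = 19.8 × 1.8 = 35.64 kPa.
Cohesion term c·N_c = 111.6 × 5.14 = 573.62 kPa; surcharge term q·N_q = 35.64 × 1 = 35.64 kPa.
q_ult = 573.62 + 35.64 = 609.26 kPa.
q_net = 609.26 − 35.64 = 573.62 kPa.
q_all(net) = 573.62 / 3.5 = 163.89 kPa.

q_all(net) ≈ 164 kPa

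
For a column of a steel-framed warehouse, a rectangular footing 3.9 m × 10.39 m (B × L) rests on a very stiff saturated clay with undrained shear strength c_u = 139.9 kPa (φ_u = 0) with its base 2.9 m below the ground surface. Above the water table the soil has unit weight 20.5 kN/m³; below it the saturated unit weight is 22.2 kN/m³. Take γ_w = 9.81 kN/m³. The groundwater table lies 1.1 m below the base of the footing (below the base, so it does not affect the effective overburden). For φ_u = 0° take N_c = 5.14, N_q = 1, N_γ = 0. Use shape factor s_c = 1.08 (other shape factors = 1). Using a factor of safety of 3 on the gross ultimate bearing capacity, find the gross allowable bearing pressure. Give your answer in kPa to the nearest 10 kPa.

q_all ≈ 280 kPa

Overburden at base level: q = 20.5 × 2.9 = 59.45 kPa.
Cohesion term c·N_c·s_c = 139.9 × 5.14 × 1.08 = 776.61 kPa; surcharge term q·N_q = 59.45 × 1 = 59.45 kPa.
q_ult = 776.61 + 59.45 = 836.06 kPa.
q_all = 836.06 / 3 = 278.69 kPa.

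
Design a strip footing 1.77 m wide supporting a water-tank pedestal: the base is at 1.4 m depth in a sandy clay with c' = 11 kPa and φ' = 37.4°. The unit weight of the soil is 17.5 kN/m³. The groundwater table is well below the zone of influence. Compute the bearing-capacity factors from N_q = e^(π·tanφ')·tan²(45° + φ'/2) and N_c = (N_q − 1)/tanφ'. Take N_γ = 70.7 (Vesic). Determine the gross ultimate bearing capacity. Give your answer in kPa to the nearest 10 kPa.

tan37.4° = 0.7646, so N_q = e^(π×0.7646)·tan²(63.7°) = 11.044 × 4.094 = 45.22.
N_c = (45.22 − 1)/tan37.4° = 57.83.
Overburden at base level: q = 17.5 × 1.4 = 24.5 kPa.
Cohesion term c·N_c = 11 × 57.831 = 636.14 kPa; surcharge term q·N_q = 24.5 × 45.215 = 1107.8 kPa; self-weight term 0.5·γ·B·N_γ = 0.5 × 17.5 × 1.77 × 70.7 = 1095 kPa.
q_ult = 636.14 + 1107.8 + 1095 = 2838.9 kPa.

q_ult ≈ 2840 kPa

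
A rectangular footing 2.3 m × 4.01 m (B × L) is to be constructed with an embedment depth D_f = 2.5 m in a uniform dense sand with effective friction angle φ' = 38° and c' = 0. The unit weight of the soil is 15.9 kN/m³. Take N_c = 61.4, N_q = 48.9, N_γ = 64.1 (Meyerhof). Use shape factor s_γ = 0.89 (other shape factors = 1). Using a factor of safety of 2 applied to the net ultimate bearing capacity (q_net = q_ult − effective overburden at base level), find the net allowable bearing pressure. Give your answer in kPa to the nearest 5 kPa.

q = γ·D_f = 15.9 × 2.5 = 39.75 kPa.
q·N_q = 39.75 × 48.9 = 1943.8 kPa
0.5·γ·B·N_γ·s_γ = 0.5 × 15.9 × 2.3 × 64.1 × 0.89 = 1043.1 kPa
q_ult = 1943.8 + 1043.1 = 2986.9 kPa.
Net ultimate: q_net = 2986.9 − 39.75 = 2947.2 kPa.
q_all(net) = 2947.2 / 2 = 1473.6 kPa.

q_all(net) ≈ 1475 kPa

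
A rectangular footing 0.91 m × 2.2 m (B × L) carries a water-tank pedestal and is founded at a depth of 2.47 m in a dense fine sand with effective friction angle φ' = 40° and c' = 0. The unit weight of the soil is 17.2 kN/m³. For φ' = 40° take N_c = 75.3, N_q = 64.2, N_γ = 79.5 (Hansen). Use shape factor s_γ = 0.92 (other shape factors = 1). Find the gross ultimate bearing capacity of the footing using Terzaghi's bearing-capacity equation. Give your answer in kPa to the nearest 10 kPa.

q = γ·D_f = 17.2 × 2.47 = 42.484 kPa.
q·N_q = 42.484 × 64.2 = 2727.5 kPa
0.5·γ·B·N_γ·s_γ = 0.5 × 17.2 × 0.91 × 79.5 × 0.92 = 572.39 kPa
q_ult = 2727.5 + 572.39 = 3299.9 kPa.

q_ult ≈ 3300 kPa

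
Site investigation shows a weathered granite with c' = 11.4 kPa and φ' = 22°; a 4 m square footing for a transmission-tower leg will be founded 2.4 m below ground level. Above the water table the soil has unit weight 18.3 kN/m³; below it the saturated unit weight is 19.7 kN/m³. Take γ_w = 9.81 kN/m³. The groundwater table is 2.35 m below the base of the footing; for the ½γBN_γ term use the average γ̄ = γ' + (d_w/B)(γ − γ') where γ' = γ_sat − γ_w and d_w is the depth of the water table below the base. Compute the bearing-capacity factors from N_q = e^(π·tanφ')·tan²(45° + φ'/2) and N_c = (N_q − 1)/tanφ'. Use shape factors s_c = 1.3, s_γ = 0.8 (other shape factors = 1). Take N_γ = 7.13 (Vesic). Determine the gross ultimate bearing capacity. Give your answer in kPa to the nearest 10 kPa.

q_ult ≈ 760 kPa

tan22° = 0.404, so N_q = e^(π×0.404)·tan²(56°) = 3.558 × 2.198 = 7.82.
N_c = (7.82 − 1)/tan22° = 16.88.
q = γ·D_f = 18.3 × 2.4 = 43.92 kPa.
γ' = 9.89 kN/m³; averaging over the depth B below the base, γ̄ = γ' + (d_w/B)(γ − γ') = 14.831 kN/m³.
c·N_c·s_c = 11.4 × 16.883 × 1.3 = 250.2 kPa
q·N_q = 43.92 × 7.8211 = 343.5 kPa
0.5·γ·B·N_γ·s_γ = 0.5 × 14.831 × 4 × 7.13 × 0.8 = 169.19 kPa
q_ult = 250.2 + 343.5 + 169.19 = 762.9 kPa.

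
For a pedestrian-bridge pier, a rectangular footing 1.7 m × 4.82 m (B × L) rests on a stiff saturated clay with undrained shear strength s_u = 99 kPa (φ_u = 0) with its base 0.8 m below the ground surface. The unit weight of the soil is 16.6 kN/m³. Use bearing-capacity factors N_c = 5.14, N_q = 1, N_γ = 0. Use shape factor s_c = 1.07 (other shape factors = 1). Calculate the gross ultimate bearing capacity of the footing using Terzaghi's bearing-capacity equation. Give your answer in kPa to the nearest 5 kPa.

q_ult ≈ 560 kPa

q = γ·D_f = 16.6 × 0.8 = 13.28 kPa.
c·N_c·s_c = 99 × 5.14 × 1.07 = 544.48 kPa
q·N_q = 13.28 × 1 = 13.28 kPa
q_ult = 544.48 + 13.28 = 557.76 kPa.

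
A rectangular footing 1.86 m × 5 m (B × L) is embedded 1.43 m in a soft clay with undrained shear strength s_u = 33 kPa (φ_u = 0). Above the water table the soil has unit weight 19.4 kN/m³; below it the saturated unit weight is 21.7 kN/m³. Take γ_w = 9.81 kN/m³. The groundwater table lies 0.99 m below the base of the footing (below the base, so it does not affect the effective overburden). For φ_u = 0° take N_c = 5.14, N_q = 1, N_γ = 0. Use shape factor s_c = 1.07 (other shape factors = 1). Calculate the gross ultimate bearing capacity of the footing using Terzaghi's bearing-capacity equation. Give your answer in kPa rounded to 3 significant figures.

q = γ·D_f = 19.4 × 1.43 = 27.742 kPa.
c·N_c·s_c = 33 × 5.14 × 1.07 = 181.49 kPa
q·N_q = 27.742 × 1 = 27.742 kPa
q_ult = 181.49 + 27.742 = 209.24 kPa.

q_ult ≈ 209 kPa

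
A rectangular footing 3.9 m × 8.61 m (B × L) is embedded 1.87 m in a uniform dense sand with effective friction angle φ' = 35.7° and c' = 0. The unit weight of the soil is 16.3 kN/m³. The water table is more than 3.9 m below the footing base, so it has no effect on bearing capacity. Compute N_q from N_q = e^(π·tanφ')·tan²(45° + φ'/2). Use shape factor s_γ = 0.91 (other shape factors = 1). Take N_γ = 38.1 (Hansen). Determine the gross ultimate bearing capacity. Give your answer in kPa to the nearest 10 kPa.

q_ult ≈ 2210 kPa

tan35.7° = 0.7186, so N_q = e^(π×0.7186)·tan²(62.85°) = 9.559 × 3.802 = 36.35.
Overburden at base level: q = 16.3 × 1.87 = 30.481 kPa.
Surcharge term q·N_q = 30.481 × 36.346 = 1107.9 kPa; self-weight term 0.5·γ·B·N_γ·s_γ = 0.5 × 16.3 × 3.9 × 38.1 × 0.91 = 1102 kPa.
q_ult = 1107.9 + 1102 = 2209.9 kPa.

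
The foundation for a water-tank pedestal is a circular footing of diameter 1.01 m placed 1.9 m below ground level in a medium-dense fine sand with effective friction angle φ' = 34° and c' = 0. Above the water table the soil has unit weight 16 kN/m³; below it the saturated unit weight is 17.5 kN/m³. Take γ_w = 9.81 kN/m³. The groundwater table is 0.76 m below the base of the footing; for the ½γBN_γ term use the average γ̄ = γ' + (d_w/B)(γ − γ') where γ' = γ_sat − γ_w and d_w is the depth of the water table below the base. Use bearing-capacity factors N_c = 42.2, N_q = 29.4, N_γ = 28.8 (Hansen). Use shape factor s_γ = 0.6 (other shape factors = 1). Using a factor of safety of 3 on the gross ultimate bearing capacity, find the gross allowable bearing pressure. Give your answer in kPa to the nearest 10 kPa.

q_all ≈ 340 kPa

Effective surcharge at the founding depth q = γ·D_f = 16 × 1.9 = 30.4 kPa.
With d_w = 0.76 m < B, γ̄ = 7.69 + (0.76/1.01) × (16 − 7.69) = 13.943 kN/m³.
q_ult = q·N_q + 0.5·γ·B·N_γ·s_γ
     = 30.4 × 29.4 + 0.5 × 13.943 × 1.01 × 28.8 × 0.6
     = 893.76 + 121.67 = 1015.4 kPa.
q_all = 1015.4 / 3 = 338.48 kPa.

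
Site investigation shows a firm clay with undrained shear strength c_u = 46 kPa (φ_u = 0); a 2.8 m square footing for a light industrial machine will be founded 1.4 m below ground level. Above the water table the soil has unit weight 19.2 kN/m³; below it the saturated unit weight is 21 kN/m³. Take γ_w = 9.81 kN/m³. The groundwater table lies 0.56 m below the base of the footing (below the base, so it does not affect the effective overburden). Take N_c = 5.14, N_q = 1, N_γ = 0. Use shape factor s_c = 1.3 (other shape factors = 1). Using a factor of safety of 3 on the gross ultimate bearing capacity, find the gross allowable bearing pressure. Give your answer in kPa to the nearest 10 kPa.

q_all ≈ 110 kPa

Effective surcharge at the founding depth q = γ·D_f = 19.2 × 1.4 = 26.88 kPa.
q_ult = c·N_c·s_c + q·N_q
     = 46 × 5.14 × 1.3 + 26.88 × 1
     = 307.37 + 26.88 = 334.25 kPa.
q_all = 334.25 / 3 = 111.42 kPa.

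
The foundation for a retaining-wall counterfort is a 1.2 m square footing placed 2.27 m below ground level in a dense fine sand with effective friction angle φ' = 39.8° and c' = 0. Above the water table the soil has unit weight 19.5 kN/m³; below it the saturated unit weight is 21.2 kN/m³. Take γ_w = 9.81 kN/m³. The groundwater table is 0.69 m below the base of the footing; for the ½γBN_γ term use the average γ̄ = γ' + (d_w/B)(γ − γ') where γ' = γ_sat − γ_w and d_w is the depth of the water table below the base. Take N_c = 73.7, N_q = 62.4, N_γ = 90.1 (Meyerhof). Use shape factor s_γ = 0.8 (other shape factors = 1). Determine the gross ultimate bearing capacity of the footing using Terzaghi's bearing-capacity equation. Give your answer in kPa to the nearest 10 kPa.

q_ult ≈ 3460 kPa

Effective surcharge at the founding depth q = γ·D_f = 19.5 × 2.27 = 44.265 kPa.
With d_w = 0.69 m < B, γ̄ = 11.39 + (0.69/1.2) × (19.5 − 11.39) = 16.053 kN/m³.
q_ult = q·N_q + 0.5·γ·B·N_γ·s_γ
     = 44.265 × 62.4 + 0.5 × 16.053 × 1.2 × 90.1 × 0.8
     = 2762.1 + 694.27 = 3456.4 kPa.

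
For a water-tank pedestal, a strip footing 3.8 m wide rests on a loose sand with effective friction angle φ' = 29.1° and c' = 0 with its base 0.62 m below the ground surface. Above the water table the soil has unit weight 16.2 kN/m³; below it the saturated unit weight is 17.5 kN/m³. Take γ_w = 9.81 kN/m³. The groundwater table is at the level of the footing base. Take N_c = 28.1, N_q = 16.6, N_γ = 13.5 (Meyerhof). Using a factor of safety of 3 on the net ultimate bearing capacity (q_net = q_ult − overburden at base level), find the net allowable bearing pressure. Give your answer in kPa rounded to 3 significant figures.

q_all(net) ≈ 118 kPa

Effective surcharge at the founding depth q = γ·D_f = 16.2 × 0.62 = 10.044 kPa.
The water table coincides with the base, so in the self-weight term γ → γ' = 7.69 kN/m³.
q_ult = q·N_q + 0.5·γ·B·N_γ
     = 10.044 × 16.6 + 0.5 × 7.69 × 3.8 × 13.5
     = 166.73 + 197.25 = 363.98 kPa.
q_net = 363.98 − 10.044 = 353.93 kPa.
q_all(net) = 353.93 / 3 = 117.98 kPa.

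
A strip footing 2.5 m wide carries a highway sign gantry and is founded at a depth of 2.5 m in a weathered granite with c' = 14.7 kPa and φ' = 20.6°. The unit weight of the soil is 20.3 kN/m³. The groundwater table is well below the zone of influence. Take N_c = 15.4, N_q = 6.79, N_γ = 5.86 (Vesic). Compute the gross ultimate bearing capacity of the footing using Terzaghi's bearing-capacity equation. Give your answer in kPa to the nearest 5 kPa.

q_ult ≈ 720 kPa

Overburden at base level: q = 20.3 × 2.5 = 50.75 kPa.
Cohesion term c·N_c = 14.7 × 15.4 = 226.38 kPa; surcharge term q·N_q = 50.75 × 6.79 = 344.59 kPa; self-weight term 0.5·γ·B·N_γ = 0.5 × 20.3 × 2.5 × 5.86 = 148.7 kPa.
q_ult = 226.38 + 344.59 + 148.7 = 719.67 kPa.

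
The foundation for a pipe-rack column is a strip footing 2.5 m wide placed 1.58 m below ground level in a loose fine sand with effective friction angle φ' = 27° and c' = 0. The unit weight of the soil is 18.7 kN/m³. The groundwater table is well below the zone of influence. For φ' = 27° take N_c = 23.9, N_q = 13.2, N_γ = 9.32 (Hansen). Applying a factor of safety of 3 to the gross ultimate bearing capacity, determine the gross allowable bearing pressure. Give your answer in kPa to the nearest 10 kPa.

Overburden at base level: q = 18.7 × 1.58 = 29.546 kPa.
Surcharge term q·N_q = 29.546 × 13.2 = 390.01 kPa; self-weight term 0.5·γ·B·N_γ = 0.5 × 18.7 × 2.5 × 9.32 = 217.86 kPa.
q_ult = 390.01 + 217.86 = 607.86 kPa.
q_all = q_ult / FS = 607.86 / 3 = 202.62 kPa.

q_all ≈ 200 kPa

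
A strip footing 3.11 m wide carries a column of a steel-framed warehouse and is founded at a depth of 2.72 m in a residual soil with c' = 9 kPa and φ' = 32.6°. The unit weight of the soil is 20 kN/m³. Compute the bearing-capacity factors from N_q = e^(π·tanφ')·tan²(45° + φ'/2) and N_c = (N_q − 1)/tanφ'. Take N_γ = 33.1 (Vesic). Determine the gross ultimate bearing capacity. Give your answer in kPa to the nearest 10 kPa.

tan32.6° = 0.6395, so N_q = e^(π×0.6395)·tan²(61.3°) = 7.457 × 3.336 = 24.88.
N_c = (24.88 − 1)/tan32.6° = 37.34.
Overburden at base level: q = 20 × 2.72 = 54.4 kPa.
Cohesion term c·N_c = 9 × 37.337 = 336.03 kPa; surcharge term q·N_q = 54.4 × 24.878 = 1353.4 kPa; self-weight term 0.5·γ·B·N_γ = 0.5 × 20 × 3.11 × 33.1 = 1029.4 kPa.
q_ult = 336.03 + 1353.4 + 1029.4 = 2718.8 kPa.

q_ult ≈ 2720 kPa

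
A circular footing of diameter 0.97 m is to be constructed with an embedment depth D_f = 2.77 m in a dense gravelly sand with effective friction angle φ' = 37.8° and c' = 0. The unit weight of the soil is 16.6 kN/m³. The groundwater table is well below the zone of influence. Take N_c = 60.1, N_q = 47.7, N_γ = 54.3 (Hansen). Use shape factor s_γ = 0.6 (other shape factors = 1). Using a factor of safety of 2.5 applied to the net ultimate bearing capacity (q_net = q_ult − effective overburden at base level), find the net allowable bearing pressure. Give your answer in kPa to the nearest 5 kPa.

q_all(net) ≈ 965 kPa

Overburden at base level: q = 16.6 × 2.77 = 45.982 kPa.
Surcharge term q·N_q = 45.982 × 47.7 = 2193.3 kPa; self-weight term 0.5·γ·B·N_γ·s_γ = 0.5 × 16.6 × 0.97 × 54.3 × 0.6 = 262.3 kPa.
q_ult = 2193.3 + 262.3 = 2455.6 kPa.
Net ultimate: q_net = 2455.6 − 45.982 = 2409.7 kPa.
q_all(net) = 2409.7 / 2.5 = 963.86 kPa.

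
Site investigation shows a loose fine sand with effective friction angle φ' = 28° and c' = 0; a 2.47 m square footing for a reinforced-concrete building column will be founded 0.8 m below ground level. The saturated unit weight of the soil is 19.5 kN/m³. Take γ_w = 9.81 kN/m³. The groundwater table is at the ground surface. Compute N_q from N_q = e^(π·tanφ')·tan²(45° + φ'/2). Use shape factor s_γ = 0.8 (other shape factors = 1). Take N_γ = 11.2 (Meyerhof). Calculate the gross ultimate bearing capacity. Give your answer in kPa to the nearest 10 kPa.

q_ult ≈ 220 kPa

tan28° = 0.5317, so N_q = e^(π×0.5317)·tan²(59°) = 5.314 × 2.77 = 14.72.
With the water table at the surface the whole profile is submerged: γ' = 19.5 − 9.81 = 9.69 kN/m³, so q = γ'·D_f = 7.752 kPa; the same γ' applies in the ½γBN_γ term.
q_ult = q·N_q + 0.5·γ·B·N_γ·s_γ
     = 7.752 × 14.72 + 0.5 × 9.69 × 2.47 × 11.2 × 0.8
     = 114.11 + 107.23 = 221.33 kPa.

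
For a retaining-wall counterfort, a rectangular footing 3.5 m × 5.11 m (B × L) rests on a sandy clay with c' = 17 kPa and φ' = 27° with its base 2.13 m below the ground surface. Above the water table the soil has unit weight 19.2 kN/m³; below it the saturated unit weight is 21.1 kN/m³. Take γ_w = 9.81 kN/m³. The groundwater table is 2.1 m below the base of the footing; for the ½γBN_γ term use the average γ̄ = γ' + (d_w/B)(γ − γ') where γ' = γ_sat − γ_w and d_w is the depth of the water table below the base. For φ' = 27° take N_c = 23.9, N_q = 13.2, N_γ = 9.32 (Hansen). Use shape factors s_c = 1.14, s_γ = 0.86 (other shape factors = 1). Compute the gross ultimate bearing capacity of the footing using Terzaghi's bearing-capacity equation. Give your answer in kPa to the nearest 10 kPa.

Effective surcharge at the founding depth q = γ·D_f = 19.2 × 2.13 = 40.896 kPa.
With d_w = 2.1 m < B, γ̄ = 11.29 + (2.1/3.5) × (19.2 − 11.29) = 16.036 kN/m³.
q_ult = c·N_c·s_c + q·N_q + 0.5·γ·B·N_γ·s_γ
     = 17 × 23.9 × 1.14 + 40.896 × 13.2 + 0.5 × 16.036 × 3.5 × 9.32 × 0.86
     = 463.18 + 539.83 + 224.93 = 1227.9 kPa.

q_ult ≈ 1230 kPa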